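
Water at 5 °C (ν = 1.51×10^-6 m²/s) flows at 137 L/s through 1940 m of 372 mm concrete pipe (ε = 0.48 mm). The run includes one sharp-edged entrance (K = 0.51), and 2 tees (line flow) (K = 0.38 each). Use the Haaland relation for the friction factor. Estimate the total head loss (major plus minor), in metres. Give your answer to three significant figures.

V = 4Q/(πD²) = 1.261 m/s; V²/2g = 0.08098 m
Re = 3.11×10^5, ε/D = 0.00129 → f = 0.02165 (Haaland)
Major: h_f = f(L/D)·V²/2g = 0.02165·5215·0.08098 = 9.142 m
Minor: ΣK = 1.27; h_m = ΣK·V²/2g = 0.1028 m
Total H_L = 9.142 + 0.1028 = 9.245 m

H_L ≈ 9.24 m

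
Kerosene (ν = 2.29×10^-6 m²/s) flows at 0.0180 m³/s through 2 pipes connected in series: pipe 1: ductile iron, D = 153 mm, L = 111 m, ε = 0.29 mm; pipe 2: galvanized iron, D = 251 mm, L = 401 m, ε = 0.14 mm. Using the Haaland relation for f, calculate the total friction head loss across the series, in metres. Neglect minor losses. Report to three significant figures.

H ≈ 1.15 m

Pipe 1: V = 0.9790 m/s, Re = 6.54×10^4, ε/D = 0.00190, f = 0.02543, h_1 = f(L/D)V²/2g = 0.9012 m
Pipe 2: V = 0.3638 m/s, Re = 3.99×10^4, ε/D = 5.58×10^-4, f = 0.02332, h_2 = f(L/D)V²/2g = 0.2513 m
Series → Q common, losses add: H = Σh = 1.153 m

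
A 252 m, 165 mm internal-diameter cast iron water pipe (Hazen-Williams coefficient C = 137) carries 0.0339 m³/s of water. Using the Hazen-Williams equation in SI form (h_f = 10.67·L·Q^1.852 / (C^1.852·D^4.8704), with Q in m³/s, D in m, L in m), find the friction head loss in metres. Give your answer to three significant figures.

h_f ≈ 3.64 m

h_f = 10.67·252·0.0339^1.852 / (137^1.852·0.165^4.8704) = 3.643 m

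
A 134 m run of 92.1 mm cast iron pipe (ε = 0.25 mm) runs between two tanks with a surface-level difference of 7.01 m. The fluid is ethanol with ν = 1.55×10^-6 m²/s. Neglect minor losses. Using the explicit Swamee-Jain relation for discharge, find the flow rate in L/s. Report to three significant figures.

Q ≈ 12.5 L/s

Swamee-Jain (Type II): Q = -0.965·√(gD⁵h_f/L)·ln[ε/(3.7D) + √(3.17ν²L/(gD³h_f))]
√(gD⁵h_f/L) = √(9.81·0.0921⁵·7.01/134) = 0.001844
ε/(3.7D) = 7.34×10^-4; √(3.17ν²L/(gD³h_f)) = 1.38×10^-4
Q = -0.965·0.001844·ln(8.715×10^-4) = 0.01254 m³/s
Check: V = 1.88 m/s, Re = 1.12×10^5, f = 0.02693, h_f = 7.07 m ≈ 7.01 m ✓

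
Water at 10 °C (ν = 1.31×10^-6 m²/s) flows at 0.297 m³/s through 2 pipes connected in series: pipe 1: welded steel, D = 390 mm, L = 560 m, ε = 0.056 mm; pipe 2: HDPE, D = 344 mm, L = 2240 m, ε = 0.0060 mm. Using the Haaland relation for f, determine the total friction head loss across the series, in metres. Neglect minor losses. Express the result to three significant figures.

Pipe 1: V = 2.486 m/s, Re = 7.40×10^5, ε/D = 1.44×10^-4, f = 0.01423, h_1 = f(L/D)V²/2g = 6.437 m
Pipe 2: V = 3.196 m/s, Re = 8.39×10^5, ε/D = 1.74×10^-5, f = 0.01222, h_2 = f(L/D)V²/2g = 41.43 m
Series → Q common, losses add: H = Σh = 47.87 m

H ≈ 47.9 m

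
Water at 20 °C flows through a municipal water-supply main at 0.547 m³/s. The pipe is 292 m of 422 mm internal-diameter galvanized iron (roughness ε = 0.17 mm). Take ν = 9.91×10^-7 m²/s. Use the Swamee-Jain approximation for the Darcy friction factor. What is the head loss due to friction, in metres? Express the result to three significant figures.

V = 4Q/(πD²) = 4·0.547/(π·0.422²) = 3.911 m/s
Re = VD/ν = 3.911·0.422/9.91×10^-7 = 1.67×10^6 → turbulent
ε/D = 0.17/422 = 4.03×10^-4
Swamee-Jain: f = 0.01636
h_f = f(L/D)V²/(2g) = 0.01636·(292/0.422)·3.911²/(2·9.81) = 8.825 m

h_f ≈ 8.83 m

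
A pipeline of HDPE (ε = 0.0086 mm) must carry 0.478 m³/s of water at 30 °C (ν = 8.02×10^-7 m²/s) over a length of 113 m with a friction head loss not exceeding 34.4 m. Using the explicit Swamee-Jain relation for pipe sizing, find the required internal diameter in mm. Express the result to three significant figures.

D ≈ 233 mm

Swamee-Jain (Type III): D = 0.66·[ε^1.25·(LQ²/(gh_f))^4.75 + ν·Q^9.4·(L/(gh_f))^5.2]^0.04
LQ²/(gh_f) = 0.07651; L/(gh_f) = 0.3349
Term 1 = ε^1.25·(…)^4.75 = 2.32×10^-12; Term 2 = ν·Q^9.4·(…)^5.2 = 2.63×10^-12
D = 0.66·(2.32×10^-12 + 2.63×10^-12)^0.04 = 0.2330 m = 233 mm
Check: V = 11.2 m/s, Re = 3.26×10^6, f = 0.01109, h_f = 34.5 m ≈ 34.4 m ✓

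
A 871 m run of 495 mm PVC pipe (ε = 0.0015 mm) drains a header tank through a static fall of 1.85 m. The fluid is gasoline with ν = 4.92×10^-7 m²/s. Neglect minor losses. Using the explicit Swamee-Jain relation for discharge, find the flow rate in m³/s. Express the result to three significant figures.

Q ≈ 0.262 m³/s

Swamee-Jain (Type II): Q = -0.965·√(gD⁵h_f/L)·ln[ε/(3.7D) + √(3.17ν²L/(gD³h_f))]
√(gD⁵h_f/L) = √(9.81·0.495⁵·1.85/871) = 0.02488
ε/(3.7D) = 8.19×10^-7; √(3.17ν²L/(gD³h_f)) = 1.74×10^-5
Q = -0.965·0.02488·ln(1.824×10^-5) = 0.2620 m³/s
Check: V = 1.36 m/s, Re = 1.37×10^6, f = 0.01111, h_f = 1.85 m ≈ 1.85 m ✓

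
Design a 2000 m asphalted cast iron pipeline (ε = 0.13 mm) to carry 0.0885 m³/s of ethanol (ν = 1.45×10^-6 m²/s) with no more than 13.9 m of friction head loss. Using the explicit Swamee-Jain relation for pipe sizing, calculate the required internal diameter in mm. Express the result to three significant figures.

Swamee-Jain (Type III): D = 0.66·[ε^1.25·(LQ²/(gh_f))^4.75 + ν·Q^9.4·(L/(gh_f))^5.2]^0.04
LQ²/(gh_f) = 0.1149; L/(gh_f) = 14.67
Term 1 = ε^1.25·(…)^4.75 = 4.77×10^-10; Term 2 = ν·Q^9.4·(…)^5.2 = 2.13×10^-10
D = 0.66·(4.77×10^-10 + 2.13×10^-10)^0.04 = 0.2839 m = 284 mm
Check: V = 1.40 m/s, Re = 2.74×10^5, f = 0.01821, h_f = 12.8 m ≈ 13.9 m ✓

D ≈ 284 mm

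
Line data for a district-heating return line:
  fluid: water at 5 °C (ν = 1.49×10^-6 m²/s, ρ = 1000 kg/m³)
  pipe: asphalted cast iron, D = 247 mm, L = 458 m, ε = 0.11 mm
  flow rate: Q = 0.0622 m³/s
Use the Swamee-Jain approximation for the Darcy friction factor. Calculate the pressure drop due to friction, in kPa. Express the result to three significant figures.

Δp ≈ 28.9 kPa

V = 4Q/(πD²) = 4·0.0622/(π·0.247²) = 1.298 m/s
Re = VD/ν = 1.298·0.247/1.49×10^-6 = 2.15×10^5 → turbulent
ε/D = 0.11/247 = 4.45×10^-4
Swamee-Jain: f = 0.01851
h_f = f(L/D)V²/(2g) = 0.01851·(458/0.247)·1.298²/(2·9.81) = 2.948 m
Δp = ρg·h_f = 1000·9.81·2.948 = 28.92 kPa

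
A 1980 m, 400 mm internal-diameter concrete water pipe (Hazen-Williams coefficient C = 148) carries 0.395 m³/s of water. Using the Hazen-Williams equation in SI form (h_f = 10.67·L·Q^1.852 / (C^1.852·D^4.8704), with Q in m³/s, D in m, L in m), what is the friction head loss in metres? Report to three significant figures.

h_f ≈ 31.4 m

h_f = 10.67·1980·0.395^1.852 / (148^1.852·0.400^4.8704) = 31.37 m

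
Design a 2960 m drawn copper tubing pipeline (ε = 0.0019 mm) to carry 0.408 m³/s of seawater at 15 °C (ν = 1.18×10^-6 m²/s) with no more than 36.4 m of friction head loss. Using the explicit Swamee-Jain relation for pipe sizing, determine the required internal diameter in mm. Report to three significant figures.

D ≈ 424 mm

Swamee-Jain (Type III): D = 0.66·[ε^1.25·(LQ²/(gh_f))^4.75 + ν·Q^9.4·(L/(gh_f))^5.2]^0.04
LQ²/(gh_f) = 1.380; L/(gh_f) = 8.289
Term 1 = ε^1.25·(…)^4.75 = 3.26×10^-7; Term 2 = ν·Q^9.4·(…)^5.2 = 1.54×10^-5
D = 0.66·(3.26×10^-7 + 1.54×10^-5)^0.04 = 0.4241 m = 424 mm
Check: V = 2.89 m/s, Re = 1.04×10^6, f = 0.01165, h_f = 34.6 m ≈ 36.4 m ✓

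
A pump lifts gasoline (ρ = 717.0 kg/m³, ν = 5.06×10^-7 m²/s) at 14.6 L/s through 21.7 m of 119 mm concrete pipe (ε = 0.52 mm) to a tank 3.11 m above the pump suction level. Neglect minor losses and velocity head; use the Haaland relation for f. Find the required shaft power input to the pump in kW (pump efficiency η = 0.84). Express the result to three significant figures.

V = 4Q/(πD²) = 1.313 m/s; Re = 3.09×10^5; ε/D = 0.00437; f = 0.02953
h_f = f(L/D)V²/2g = 0.4730 m
Total head H = z + h_f = 3.11 + 0.4730 = 3.583 m
P_hyd = ρgQH = 717.0·9.81·0.0146·3.583 = 0.3679 kW
P_shaft = P_hyd/η = 0.3679/0.84 = 0.4380 kW

P_shaft ≈ 0.438 kW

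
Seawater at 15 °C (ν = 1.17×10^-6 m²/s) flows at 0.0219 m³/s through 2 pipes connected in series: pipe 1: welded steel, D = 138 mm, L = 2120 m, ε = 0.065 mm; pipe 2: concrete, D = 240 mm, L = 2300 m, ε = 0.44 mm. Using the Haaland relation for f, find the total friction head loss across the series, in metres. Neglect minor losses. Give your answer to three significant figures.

H ≈ 34.3 m

Pipe 1: V = 1.464 m/s, Re = 1.73×10^5, ε/D = 4.71×10^-4, f = 0.01874, h_1 = f(L/D)V²/2g = 31.46 m
Pipe 2: V = 0.4841 m/s, Re = 9.93×10^4, ε/D = 0.00183, f = 0.02454, h_2 = f(L/D)V²/2g = 2.809 m
Series → Q common, losses add: H = Σh = 34.26 m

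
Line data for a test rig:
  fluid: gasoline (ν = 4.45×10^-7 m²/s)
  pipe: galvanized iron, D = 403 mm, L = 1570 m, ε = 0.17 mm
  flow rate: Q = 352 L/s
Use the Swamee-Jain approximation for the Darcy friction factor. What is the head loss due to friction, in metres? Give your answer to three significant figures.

h_f ≈ 24.8 m

V = 4Q/(πD²) = 4·0.352/(π·0.403²) = 2.760 m/s
Re = VD/ν = 2.760·0.403/4.45×10^-7 = 2.50×10^6 → turbulent
ε/D = 0.17/403 = 4.22×10^-4
Swamee-Jain: f = 0.01638
h_f = f(L/D)V²/(2g) = 0.01638·(1570/0.403)·2.760²/(2·9.81) = 24.77 m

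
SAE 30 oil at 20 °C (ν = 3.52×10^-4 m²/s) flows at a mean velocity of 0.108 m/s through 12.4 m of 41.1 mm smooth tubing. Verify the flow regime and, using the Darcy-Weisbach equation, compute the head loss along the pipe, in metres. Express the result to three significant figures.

Re = VD/ν = 0.108·0.04110/3.52×10^-4 = 12.6 → laminar (Re < 2300)
f = 64/Re = 5.075
h_f = f(L/D)V²/(2g) = 5.075·(12.4/0.04110)·0.108²/(2·9.81) = 0.9103 m

h_f ≈ 0.910 m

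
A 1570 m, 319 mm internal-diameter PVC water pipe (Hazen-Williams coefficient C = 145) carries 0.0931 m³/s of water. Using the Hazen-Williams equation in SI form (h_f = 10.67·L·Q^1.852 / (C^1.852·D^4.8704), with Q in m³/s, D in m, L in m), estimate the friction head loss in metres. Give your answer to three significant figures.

h_f ≈ 5.35 m

h_f = 10.67·1570·0.0931^1.852 / (145^1.852·0.319^4.8704) = 5.351 m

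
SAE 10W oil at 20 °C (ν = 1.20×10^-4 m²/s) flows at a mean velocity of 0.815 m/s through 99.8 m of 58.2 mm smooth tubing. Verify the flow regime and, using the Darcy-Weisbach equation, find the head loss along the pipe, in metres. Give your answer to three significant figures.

Re = VD/ν = 0.815·0.05820/1.20×10^-4 = 395 → laminar (Re < 2300)
f = 64/Re = 0.1619
h_f = f(L/D)V²/(2g) = 0.1619·(99.8/0.05820)·0.815²/(2·9.81) = 9.399 m

h_f ≈ 9.40 m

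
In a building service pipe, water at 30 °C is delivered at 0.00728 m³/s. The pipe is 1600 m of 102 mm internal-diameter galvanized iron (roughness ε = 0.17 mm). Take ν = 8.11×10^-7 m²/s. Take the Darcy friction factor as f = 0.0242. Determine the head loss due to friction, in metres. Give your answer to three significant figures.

V = 4Q/(πD²) = 4·0.00728/(π·0.102²) = 0.8909 m/s
h_f = f(L/D)V²/(2g) = 0.02420·(1600/0.102)·0.8909²/(2·9.81) = 15.36 m

h_f ≈ 15.4 m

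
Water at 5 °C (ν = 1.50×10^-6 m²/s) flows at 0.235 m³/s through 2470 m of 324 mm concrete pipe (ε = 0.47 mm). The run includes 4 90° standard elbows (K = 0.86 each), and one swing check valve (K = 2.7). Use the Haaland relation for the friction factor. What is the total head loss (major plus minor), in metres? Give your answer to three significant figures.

H_L ≈ 71.7 m

V = 4Q/(πD²) = 2.850 m/s; V²/2g = 0.4141 m
Re = 6.16×10^5, ε/D = 0.00145 → f = 0.02191 (Haaland)
Major: h_f = f(L/D)·V²/2g = 0.02191·7623·0.4141 = 69.17 m
Minor: ΣK = 6.14; h_m = ΣK·V²/2g = 2.542 m
Total H_L = 69.17 + 2.542 = 71.72 m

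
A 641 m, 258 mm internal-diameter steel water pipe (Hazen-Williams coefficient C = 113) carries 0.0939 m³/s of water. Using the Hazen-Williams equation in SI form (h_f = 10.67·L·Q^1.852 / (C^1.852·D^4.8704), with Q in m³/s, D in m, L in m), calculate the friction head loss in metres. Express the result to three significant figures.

h_f ≈ 9.90 m

h_f = 10.67·641·0.0939^1.852 / (113^1.852·0.258^4.8704) = 9.903 m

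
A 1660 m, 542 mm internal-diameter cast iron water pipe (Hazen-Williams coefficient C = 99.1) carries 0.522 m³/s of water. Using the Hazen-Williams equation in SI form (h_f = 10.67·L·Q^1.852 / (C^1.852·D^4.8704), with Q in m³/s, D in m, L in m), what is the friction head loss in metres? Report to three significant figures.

h_f ≈ 21.1 m

h_f = 10.67·1660·0.522^1.852 / (99.1^1.852·0.542^4.8704) = 21.10 m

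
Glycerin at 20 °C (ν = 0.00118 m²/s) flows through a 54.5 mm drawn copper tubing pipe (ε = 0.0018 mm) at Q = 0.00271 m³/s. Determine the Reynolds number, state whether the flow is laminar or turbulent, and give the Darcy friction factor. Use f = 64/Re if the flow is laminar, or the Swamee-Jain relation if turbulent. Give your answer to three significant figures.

Re ≈ 53.7; laminar; f = 64/Re ≈ 1.19

V = 4Q/(πD²) = 1.162 m/s
Re = VD/ν = 1.162·0.0545/0.00118 = 53.7
Re < 2300 → laminar → f = 64/Re = 1.193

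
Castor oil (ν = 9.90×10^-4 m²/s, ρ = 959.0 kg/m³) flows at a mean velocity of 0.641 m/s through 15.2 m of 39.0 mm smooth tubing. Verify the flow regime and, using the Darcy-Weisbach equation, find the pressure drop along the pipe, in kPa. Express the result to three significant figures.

Δp ≈ 195 kPa

Re = VD/ν = 0.641·0.03900/9.90×10^-4 = 25.3 → laminar (Re < 2300)
f = 64/Re = 2.535
h_f = f(L/D)V²/(2g) = 2.535·(15.2/0.03900)·0.641²/(2·9.81) = 20.69 m
Δp = ρg·h_f = 959.0·9.81·20.69 = 194.6 kPa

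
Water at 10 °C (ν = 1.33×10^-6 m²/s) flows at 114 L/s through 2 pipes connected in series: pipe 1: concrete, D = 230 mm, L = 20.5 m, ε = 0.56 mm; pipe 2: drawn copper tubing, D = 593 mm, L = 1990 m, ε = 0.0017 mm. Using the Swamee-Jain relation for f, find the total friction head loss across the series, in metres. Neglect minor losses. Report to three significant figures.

H ≈ 1.32 m

Pipe 1: V = 2.744 m/s, Re = 4.74×10^5, ε/D = 0.00243, f = 0.02514, h_1 = f(L/D)V²/2g = 0.8600 m
Pipe 2: V = 0.4128 m/s, Re = 1.84×10^5, ε/D = 2.87×10^-6, f = 0.01581, h_2 = f(L/D)V²/2g = 0.4608 m
Series → Q common, losses add: H = Σh = 1.321 m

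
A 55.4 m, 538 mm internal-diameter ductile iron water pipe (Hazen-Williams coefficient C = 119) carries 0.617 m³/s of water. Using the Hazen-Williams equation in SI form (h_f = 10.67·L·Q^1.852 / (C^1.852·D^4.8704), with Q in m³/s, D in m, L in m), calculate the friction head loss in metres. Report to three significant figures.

h_f ≈ 0.709 m

h_f = 10.67·55.4·0.617^1.852 / (119^1.852·0.538^4.8704) = 0.7089 m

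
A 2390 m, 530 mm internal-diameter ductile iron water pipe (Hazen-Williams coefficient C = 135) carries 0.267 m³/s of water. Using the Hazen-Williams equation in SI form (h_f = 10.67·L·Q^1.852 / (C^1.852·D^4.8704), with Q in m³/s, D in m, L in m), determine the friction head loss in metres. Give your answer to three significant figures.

h_f ≈ 5.52 m

h_f = 10.67·2390·0.267^1.852 / (135^1.852·0.530^4.8704) = 5.520 m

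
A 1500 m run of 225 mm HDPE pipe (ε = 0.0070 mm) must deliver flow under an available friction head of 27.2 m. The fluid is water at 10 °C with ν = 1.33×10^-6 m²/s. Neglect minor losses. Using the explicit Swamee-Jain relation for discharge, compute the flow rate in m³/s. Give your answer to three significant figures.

Swamee-Jain (Type II): Q = -0.965·√(gD⁵h_f/L)·ln[ε/(3.7D) + √(3.17ν²L/(gD³h_f))]
√(gD⁵h_f/L) = √(9.81·0.225⁵·27.2/1500) = 0.01013
ε/(3.7D) = 8.41×10^-6; √(3.17ν²L/(gD³h_f)) = 5.26×10^-5
Q = -0.965·0.01013·ln(6.101×10^-5) = 0.09485 m³/s
Check: V = 2.39 m/s, Re = 4.04×10^5, f = 0.01403, h_f = 27.1 m ≈ 27.2 m ✓

Q ≈ 0.0948 m³/s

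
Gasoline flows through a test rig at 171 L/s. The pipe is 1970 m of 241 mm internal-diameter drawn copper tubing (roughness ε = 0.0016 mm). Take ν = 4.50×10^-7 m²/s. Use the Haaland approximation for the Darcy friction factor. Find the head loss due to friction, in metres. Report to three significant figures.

h_f ≈ 61.6 m

V = 4Q/(πD²) = 4·0.171/(π·0.241²) = 3.749 m/s
Re = VD/ν = 3.749·0.241/4.50×10^-7 = 2.01×10^6 → turbulent
ε/D = 0.0016/241 = 6.64×10^-6
Haaland: f = 0.01053
h_f = f(L/D)V²/(2g) = 0.01053·(1970/0.241)·3.749²/(2·9.81) = 61.65 m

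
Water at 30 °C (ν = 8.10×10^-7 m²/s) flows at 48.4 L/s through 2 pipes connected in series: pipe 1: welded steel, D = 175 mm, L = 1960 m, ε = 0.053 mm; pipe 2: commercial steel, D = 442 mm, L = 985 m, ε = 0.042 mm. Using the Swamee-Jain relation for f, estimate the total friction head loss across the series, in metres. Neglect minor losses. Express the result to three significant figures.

H ≈ 38.5 m

Pipe 1: V = 2.012 m/s, Re = 4.35×10^5, ε/D = 3.03×10^-4, f = 0.01656, h_1 = f(L/D)V²/2g = 38.28 m
Pipe 2: V = 0.3154 m/s, Re = 1.72×10^5, ε/D = 9.50×10^-5, f = 0.01675, h_2 = f(L/D)V²/2g = 0.1893 m
Series → Q common, losses add: H = Σh = 38.47 m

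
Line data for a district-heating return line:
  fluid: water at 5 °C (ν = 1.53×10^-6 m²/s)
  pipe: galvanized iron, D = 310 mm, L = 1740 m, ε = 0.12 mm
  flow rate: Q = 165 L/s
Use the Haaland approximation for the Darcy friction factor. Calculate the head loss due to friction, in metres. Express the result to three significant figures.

h_f ≈ 23.1 m

V = 4Q/(πD²) = 4·0.165/(π·0.310²) = 2.186 m/s
Re = VD/ν = 2.186·0.310/1.53×10^-6 = 4.43×10^5 → turbulent
ε/D = 0.12/310 = 3.87×10^-4
Haaland: f = 0.01693
h_f = f(L/D)V²/(2g) = 0.01693·(1740/0.310)·2.186²/(2·9.81) = 23.15 m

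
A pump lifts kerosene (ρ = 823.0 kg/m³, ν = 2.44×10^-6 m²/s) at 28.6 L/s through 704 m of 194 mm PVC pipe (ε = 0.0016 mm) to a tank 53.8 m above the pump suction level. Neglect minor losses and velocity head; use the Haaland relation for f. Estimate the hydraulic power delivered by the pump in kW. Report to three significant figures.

V = 4Q/(πD²) = 0.9675 m/s; Re = 7.69×10^4; ε/D = 8.25×10^-6; f = 0.01887
h_f = f(L/D)V²/2g = 3.267 m
Total head H = z + h_f = 53.8 + 3.267 = 57.07 m
P_hyd = ρgQH = 823.0·9.81·0.0286·57.07 = 13.18 kW

P_hyd ≈ 13.2 kW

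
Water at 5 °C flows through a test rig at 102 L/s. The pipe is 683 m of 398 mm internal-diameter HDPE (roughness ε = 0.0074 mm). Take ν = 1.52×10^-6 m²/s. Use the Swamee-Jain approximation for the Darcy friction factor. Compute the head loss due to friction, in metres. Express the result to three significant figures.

V = 4Q/(πD²) = 4·0.102/(π·0.398²) = 0.8199 m/s
Re = VD/ν = 0.8199·0.398/1.52×10^-6 = 2.15×10^5 → turbulent
ε/D = 0.0074/398 = 1.86×10^-5
Swamee-Jain: f = 0.01550
h_f = f(L/D)V²/(2g) = 0.01550·(683/0.398)·0.8199²/(2·9.81) = 0.9111 m

h_f ≈ 0.911 m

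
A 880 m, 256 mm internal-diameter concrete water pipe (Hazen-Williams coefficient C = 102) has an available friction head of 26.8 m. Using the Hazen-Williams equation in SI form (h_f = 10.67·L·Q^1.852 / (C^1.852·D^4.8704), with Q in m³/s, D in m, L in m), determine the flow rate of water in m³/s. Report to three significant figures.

Rearranging: Q = [h_f·C^1.852·D^4.8704 / (10.67·L)]^(1/1.852)
Q = [26.8·102^1.852·0.256^4.8704 / (10.67·880)]^0.540 = 0.1198 m³/s

Q ≈ 0.120 m³/s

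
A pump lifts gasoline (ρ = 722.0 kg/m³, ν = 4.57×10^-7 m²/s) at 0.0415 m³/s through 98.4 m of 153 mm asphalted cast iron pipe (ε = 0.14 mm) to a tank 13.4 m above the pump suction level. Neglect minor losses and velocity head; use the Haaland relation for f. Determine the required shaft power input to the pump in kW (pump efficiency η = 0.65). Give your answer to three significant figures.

P_shaft ≈ 7.54 kW

V = 4Q/(πD²) = 2.257 m/s; Re = 7.56×10^5; ε/D = 9.15×10^-4; f = 0.01963
h_f = f(L/D)V²/2g = 3.278 m
Total head H = z + h_f = 13.4 + 3.278 = 16.68 m
P_hyd = ρgQH = 722.0·9.81·0.0415·16.68 = 4.902 kW
P_shaft = P_hyd/η = 4.902/0.65 = 7.542 kW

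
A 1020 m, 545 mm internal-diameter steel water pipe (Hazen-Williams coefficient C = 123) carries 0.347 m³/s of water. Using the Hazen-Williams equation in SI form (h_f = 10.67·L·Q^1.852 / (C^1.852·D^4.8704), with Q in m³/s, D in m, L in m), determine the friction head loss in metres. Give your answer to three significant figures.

h_f = 10.67·1020·0.347^1.852 / (123^1.852·0.545^4.8704) = 3.970 m

h_f ≈ 3.97 m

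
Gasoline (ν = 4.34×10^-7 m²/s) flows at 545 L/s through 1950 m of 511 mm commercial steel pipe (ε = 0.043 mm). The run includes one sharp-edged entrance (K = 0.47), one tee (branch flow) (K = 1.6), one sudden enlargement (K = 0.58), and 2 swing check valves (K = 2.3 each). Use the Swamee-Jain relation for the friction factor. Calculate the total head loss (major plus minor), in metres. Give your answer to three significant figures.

H_L ≈ 19.5 m

V = 4Q/(πD²) = 2.657 m/s; V²/2g = 0.3599 m
Re = 3.13×10^6, ε/D = 8.41×10^-5 → f = 0.01229 (Swamee-Jain)
Major: h_f = f(L/D)·V²/2g = 0.01229·3816·0.3599 = 16.88 m
Minor: ΣK = 7.25; h_m = ΣK·V²/2g = 2.610 m
Total H_L = 16.88 + 2.610 = 19.49 m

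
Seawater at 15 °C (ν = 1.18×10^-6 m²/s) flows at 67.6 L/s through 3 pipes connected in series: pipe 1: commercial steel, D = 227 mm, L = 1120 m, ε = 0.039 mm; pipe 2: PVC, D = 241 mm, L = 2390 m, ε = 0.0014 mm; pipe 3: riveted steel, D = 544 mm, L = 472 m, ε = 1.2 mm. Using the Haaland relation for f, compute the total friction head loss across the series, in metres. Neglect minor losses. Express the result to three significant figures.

Pipe 1: V = 1.670 m/s, Re = 3.21×10^5, ε/D = 1.72×10^-4, f = 0.01571, h_1 = f(L/D)V²/2g = 11.02 m
Pipe 2: V = 1.482 m/s, Re = 3.03×10^5, ε/D = 5.81×10^-6, f = 0.01436, h_2 = f(L/D)V²/2g = 15.95 m
Pipe 3: V = 0.2908 m/s, Re = 1.34×10^5, ε/D = 0.00221, f = 0.02517, h_3 = f(L/D)V²/2g = 0.09415 m
Series → Q common, losses add: H = Σh = 27.06 m

H ≈ 27.1 m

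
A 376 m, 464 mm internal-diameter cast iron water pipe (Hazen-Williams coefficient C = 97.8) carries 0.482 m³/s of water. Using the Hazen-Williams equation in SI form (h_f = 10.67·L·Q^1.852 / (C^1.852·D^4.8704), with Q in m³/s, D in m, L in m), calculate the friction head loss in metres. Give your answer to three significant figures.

h_f ≈ 9.00 m

h_f = 10.67·376·0.482^1.852 / (97.8^1.852·0.464^4.8704) = 9.004 m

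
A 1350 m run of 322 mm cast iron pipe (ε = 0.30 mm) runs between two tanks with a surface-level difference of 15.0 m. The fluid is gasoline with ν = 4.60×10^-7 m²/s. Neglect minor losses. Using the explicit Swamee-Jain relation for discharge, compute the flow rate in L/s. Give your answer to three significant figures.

Q ≈ 154 L/s

Swamee-Jain (Type II): Q = -0.965·√(gD⁵h_f/L)·ln[ε/(3.7D) + √(3.17ν²L/(gD³h_f))]
√(gD⁵h_f/L) = √(9.81·0.322⁵·15.0/1350) = 0.01942
ε/(3.7D) = 2.52×10^-4; √(3.17ν²L/(gD³h_f)) = 1.36×10^-5
Q = -0.965·0.01942·ln(2.654×10^-4) = 0.1544 m³/s
Check: V = 1.90 m/s, Re = 1.33×10^6, f = 0.01962, h_f = 15.1 m ≈ 15.0 m ✓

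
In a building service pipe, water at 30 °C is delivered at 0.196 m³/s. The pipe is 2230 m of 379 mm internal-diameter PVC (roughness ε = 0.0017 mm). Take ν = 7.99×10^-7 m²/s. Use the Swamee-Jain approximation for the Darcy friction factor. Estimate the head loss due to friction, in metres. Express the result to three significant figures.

h_f ≈ 10.9 m

V = 4Q/(πD²) = 4·0.196/(π·0.379²) = 1.737 m/s
Re = VD/ν = 1.737·0.379/7.99×10^-7 = 8.24×10^5 → turbulent
ε/D = 0.0017/379 = 4.49×10^-6
Swamee-Jain: f = 0.01209
h_f = f(L/D)V²/(2g) = 0.01209·(2230/0.379)·1.737²/(2·9.81) = 10.95 m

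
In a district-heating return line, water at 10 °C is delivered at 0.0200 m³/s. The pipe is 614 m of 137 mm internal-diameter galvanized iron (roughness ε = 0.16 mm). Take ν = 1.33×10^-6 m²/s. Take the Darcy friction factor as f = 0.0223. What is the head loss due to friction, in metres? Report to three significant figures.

V = 4Q/(πD²) = 4·0.0200/(π·0.137²) = 1.357 m/s
h_f = f(L/D)V²/(2g) = 0.02230·(614/0.137)·1.357²/(2·9.81) = 9.377 m

h_f ≈ 9.38 m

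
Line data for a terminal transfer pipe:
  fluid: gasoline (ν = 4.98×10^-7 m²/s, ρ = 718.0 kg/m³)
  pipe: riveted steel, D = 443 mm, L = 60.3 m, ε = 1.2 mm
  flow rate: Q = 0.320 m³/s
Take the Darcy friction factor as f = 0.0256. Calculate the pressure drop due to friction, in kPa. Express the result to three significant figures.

Δp ≈ 5.39 kPa

V = 4Q/(πD²) = 4·0.320/(π·0.443²) = 2.076 m/s
h_f = f(L/D)V²/(2g) = 0.02560·(60.3/0.443)·2.076²/(2·9.81) = 0.7655 m
Δp = ρg·h_f = 718.0·9.81·0.7655 = 5.392 kPa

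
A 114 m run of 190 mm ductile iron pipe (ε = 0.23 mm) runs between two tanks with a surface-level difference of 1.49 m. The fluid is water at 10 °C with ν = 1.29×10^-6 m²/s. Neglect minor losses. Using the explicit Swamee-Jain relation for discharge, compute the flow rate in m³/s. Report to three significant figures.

Q ≈ 0.0425 m³/s

Swamee-Jain (Type II): Q = -0.965·√(gD⁵h_f/L)·ln[ε/(3.7D) + √(3.17ν²L/(gD³h_f))]
√(gD⁵h_f/L) = √(9.81·0.190⁵·1.49/114) = 0.005635
ε/(3.7D) = 3.27×10^-4; √(3.17ν²L/(gD³h_f)) = 7.74×10^-5
Q = -0.965·0.005635·ln(4.046×10^-4) = 0.04248 m³/s
Check: V = 1.50 m/s, Re = 2.21×10^5, f = 0.02187, h_f = 1.50 m ≈ 1.49 m ✓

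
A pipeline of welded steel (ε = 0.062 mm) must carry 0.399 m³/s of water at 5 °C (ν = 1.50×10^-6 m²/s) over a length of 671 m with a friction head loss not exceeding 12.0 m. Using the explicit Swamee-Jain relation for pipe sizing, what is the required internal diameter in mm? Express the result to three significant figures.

D ≈ 407 mm

Swamee-Jain (Type III): D = 0.66·[ε^1.25·(LQ²/(gh_f))^4.75 + ν·Q^9.4·(L/(gh_f))^5.2]^0.04
LQ²/(gh_f) = 0.9074; L/(gh_f) = 5.700
Term 1 = ε^1.25·(…)^4.75 = 3.47×10^-6; Term 2 = ν·Q^9.4·(…)^5.2 = 2.27×10^-6
D = 0.66·(3.47×10^-6 + 2.27×10^-6)^0.04 = 0.4073 m = 407 mm
Check: V = 3.06 m/s, Re = 8.32×10^5, f = 0.01440, h_f = 11.3 m ≈ 12.0 m ✓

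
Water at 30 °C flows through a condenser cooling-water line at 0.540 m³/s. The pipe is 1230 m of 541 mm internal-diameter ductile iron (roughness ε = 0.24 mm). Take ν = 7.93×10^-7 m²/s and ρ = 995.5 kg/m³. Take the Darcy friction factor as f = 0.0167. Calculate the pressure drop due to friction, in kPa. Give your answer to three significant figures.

Δp ≈ 104 kPa

V = 4Q/(πD²) = 4·0.540/(π·0.541²) = 2.349 m/s
h_f = f(L/D)V²/(2g) = 0.01670·(1230/0.541)·2.349²/(2·9.81) = 10.68 m
Δp = ρg·h_f = 995.5·9.81·10.68 = 104.3 kPa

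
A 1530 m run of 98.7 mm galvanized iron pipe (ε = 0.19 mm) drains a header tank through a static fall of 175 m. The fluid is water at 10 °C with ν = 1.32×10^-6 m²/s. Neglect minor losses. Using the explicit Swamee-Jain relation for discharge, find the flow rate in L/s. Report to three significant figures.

Swamee-Jain (Type II): Q = -0.965·√(gD⁵h_f/L)·ln[ε/(3.7D) + √(3.17ν²L/(gD³h_f))]
√(gD⁵h_f/L) = √(9.81·0.0987⁵·175/1530) = 0.003242
ε/(3.7D) = 5.20×10^-4; √(3.17ν²L/(gD³h_f)) = 7.16×10^-5
Q = -0.965·0.003242·ln(5.918×10^-4) = 0.02325 m³/s
Check: V = 3.04 m/s, Re = 2.27×10^5, f = 0.02416, h_f = 176 m ≈ 175 m ✓

Q ≈ 23.3 L/s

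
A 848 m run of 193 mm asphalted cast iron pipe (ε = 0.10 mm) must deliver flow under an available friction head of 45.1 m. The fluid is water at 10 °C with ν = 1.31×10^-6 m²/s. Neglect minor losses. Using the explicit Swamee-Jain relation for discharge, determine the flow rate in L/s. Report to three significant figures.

Swamee-Jain (Type II): Q = -0.965·√(gD⁵h_f/L)·ln[ε/(3.7D) + √(3.17ν²L/(gD³h_f))]
√(gD⁵h_f/L) = √(9.81·0.193⁵·45.1/848) = 0.01182
ε/(3.7D) = 1.40×10^-4; √(3.17ν²L/(gD³h_f)) = 3.81×10^-5
Q = -0.965·0.01182·ln(1.781×10^-4) = 0.09847 m³/s
Check: V = 3.37 m/s, Re = 4.96×10^5, f = 0.01790, h_f = 45.4 m ≈ 45.1 m ✓

Q ≈ 98.5 L/s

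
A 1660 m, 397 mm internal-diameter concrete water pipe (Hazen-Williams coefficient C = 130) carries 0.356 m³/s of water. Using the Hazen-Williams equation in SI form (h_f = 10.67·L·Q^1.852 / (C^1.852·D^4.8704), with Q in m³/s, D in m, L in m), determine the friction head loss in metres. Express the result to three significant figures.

h_f ≈ 28.6 m

h_f = 10.67·1660·0.356^1.852 / (130^1.852·0.397^4.8704) = 28.61 m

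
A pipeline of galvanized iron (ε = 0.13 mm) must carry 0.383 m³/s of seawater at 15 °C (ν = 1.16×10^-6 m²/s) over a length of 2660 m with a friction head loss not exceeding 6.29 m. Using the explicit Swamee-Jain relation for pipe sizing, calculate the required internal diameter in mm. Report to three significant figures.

D ≈ 609 mm

Swamee-Jain (Type III): D = 0.66·[ε^1.25·(LQ²/(gh_f))^4.75 + ν·Q^9.4·(L/(gh_f))^5.2]^0.04
LQ²/(gh_f) = 6.324; L/(gh_f) = 43.11
Term 1 = ε^1.25·(…)^4.75 = 0.0885; Term 2 = ν·Q^9.4·(…)^5.2 = 0.0443
D = 0.66·(0.0885 + 0.0443)^0.04 = 0.6088 m = 609 mm
Check: V = 1.32 m/s, Re = 6.91×10^5, f = 0.01526, h_f = 5.88 m ≈ 6.29 m ✓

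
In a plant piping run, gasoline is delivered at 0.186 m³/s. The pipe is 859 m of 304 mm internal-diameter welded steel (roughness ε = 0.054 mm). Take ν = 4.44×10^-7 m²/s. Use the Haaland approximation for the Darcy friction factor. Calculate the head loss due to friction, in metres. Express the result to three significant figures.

V = 4Q/(πD²) = 4·0.186/(π·0.304²) = 2.563 m/s
Re = VD/ν = 2.563·0.304/4.44×10^-7 = 1.75×10^6 → turbulent
ε/D = 0.054/304 = 1.78×10^-4
Haaland: f = 0.01398
h_f = f(L/D)V²/(2g) = 0.01398·(859/0.304)·2.563²/(2·9.81) = 13.22 m

h_f ≈ 13.2 m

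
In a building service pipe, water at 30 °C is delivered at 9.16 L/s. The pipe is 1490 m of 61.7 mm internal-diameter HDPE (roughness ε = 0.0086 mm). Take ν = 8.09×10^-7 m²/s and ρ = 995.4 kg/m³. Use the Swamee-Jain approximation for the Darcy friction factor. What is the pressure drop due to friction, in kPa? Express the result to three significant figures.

Δp ≈ 1840 kPa

V = 4Q/(πD²) = 4·0.00916/(π·0.0617²) = 3.064 m/s
Re = VD/ν = 3.064·0.0617/8.09×10^-7 = 2.34×10^5 → turbulent
ε/D = 0.0086/61.7 = 1.39×10^-4
Swamee-Jain: f = 0.01633
h_f = f(L/D)V²/(2g) = 0.01633·(1490/0.0617)·3.064²/(2·9.81) = 188.6 m
Δp = ρg·h_f = 995.4·9.81·188.6 = 1842 kPa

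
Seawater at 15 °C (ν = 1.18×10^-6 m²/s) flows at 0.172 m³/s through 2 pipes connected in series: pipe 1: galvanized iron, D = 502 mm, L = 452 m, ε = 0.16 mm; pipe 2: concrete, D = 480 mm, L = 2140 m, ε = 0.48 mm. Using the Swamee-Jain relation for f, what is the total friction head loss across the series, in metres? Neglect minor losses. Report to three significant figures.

H ≈ 4.80 m

Pipe 1: V = 0.8690 m/s, Re = 3.70×10^5, ε/D = 3.19×10^-4, f = 0.01689, h_1 = f(L/D)V²/2g = 0.5853 m
Pipe 2: V = 0.9505 m/s, Re = 3.87×10^5, ε/D = 0.00100, f = 0.02053, h_2 = f(L/D)V²/2g = 4.215 m
Series → Q common, losses add: H = Σh = 4.801 m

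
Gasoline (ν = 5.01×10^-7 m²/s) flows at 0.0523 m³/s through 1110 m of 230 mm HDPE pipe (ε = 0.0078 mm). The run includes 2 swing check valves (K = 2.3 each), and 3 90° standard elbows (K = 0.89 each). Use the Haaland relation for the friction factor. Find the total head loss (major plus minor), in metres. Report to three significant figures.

V = 4Q/(πD²) = 1.259 m/s; V²/2g = 0.08076 m
Re = 5.78×10^5, ε/D = 3.39×10^-5 → f = 0.01318 (Haaland)
Major: h_f = f(L/D)·V²/2g = 0.01318·4826·0.08076 = 5.138 m
Minor: ΣK = 7.27; h_m = ΣK·V²/2g = 0.5871 m
Total H_L = 5.138 + 0.5871 = 5.725 m

H_L ≈ 5.73 m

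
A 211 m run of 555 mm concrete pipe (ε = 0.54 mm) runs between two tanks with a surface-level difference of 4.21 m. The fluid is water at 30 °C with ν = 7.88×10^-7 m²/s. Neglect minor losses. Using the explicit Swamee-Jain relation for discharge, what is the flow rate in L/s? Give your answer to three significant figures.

Swamee-Jain (Type II): Q = -0.965·√(gD⁵h_f/L)·ln[ε/(3.7D) + √(3.17ν²L/(gD³h_f))]
√(gD⁵h_f/L) = √(9.81·0.555⁵·4.21/211) = 0.1015
ε/(3.7D) = 2.63×10^-4; √(3.17ν²L/(gD³h_f)) = 7.67×10^-6
Q = -0.965·0.1015·ln(2.706×10^-4) = 0.8048 m³/s
Check: V = 3.33 m/s, Re = 2.34×10^6, f = 0.01969, h_f = 4.22 m ≈ 4.21 m ✓

Q ≈ 805 L/s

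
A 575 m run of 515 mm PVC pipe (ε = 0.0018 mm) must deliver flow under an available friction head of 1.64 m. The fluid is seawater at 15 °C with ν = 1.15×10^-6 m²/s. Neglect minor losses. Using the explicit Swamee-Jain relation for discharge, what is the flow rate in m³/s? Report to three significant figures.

Swamee-Jain (Type II): Q = -0.965·√(gD⁵h_f/L)·ln[ε/(3.7D) + √(3.17ν²L/(gD³h_f))]
√(gD⁵h_f/L) = √(9.81·0.515⁵·1.64/575) = 0.03184
ε/(3.7D) = 9.45×10^-7; √(3.17ν²L/(gD³h_f)) = 3.31×10^-5
Q = -0.965·0.03184·ln(3.406×10^-5) = 0.3161 m³/s
Check: V = 1.52 m/s, Re = 6.79×10^5, f = 0.01247, h_f = 1.63 m ≈ 1.64 m ✓

Q ≈ 0.316 m³/s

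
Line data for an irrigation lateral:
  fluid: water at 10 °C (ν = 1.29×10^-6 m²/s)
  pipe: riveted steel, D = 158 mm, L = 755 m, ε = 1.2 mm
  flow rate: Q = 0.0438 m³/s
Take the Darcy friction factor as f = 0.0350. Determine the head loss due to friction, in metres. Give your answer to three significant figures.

V = 4Q/(πD²) = 4·0.0438/(π·0.158²) = 2.234 m/s
h_f = f(L/D)V²/(2g) = 0.03500·(755/0.158)·2.234²/(2·9.81) = 42.54 m

h_f ≈ 42.5 m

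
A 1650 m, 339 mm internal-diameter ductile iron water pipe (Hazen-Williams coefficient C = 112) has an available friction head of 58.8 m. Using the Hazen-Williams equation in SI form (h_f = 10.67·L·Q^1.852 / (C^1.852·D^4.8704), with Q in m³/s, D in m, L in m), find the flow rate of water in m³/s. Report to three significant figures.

Rearranging: Q = [h_f·C^1.852·D^4.8704 / (10.67·L)]^(1/1.852)
Q = [58.8·112^1.852·0.339^4.8704 / (10.67·1650)]^0.540 = 0.2997 m³/s

Q ≈ 0.300 m³/s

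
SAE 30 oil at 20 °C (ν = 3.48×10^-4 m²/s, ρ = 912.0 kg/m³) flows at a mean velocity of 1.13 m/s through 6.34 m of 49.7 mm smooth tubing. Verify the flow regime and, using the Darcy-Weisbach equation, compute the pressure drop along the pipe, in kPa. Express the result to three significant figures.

Re = VD/ν = 1.13·0.04970/3.48×10^-4 = 161 → laminar (Re < 2300)
f = 64/Re = 0.3966
h_f = f(L/D)V²/(2g) = 0.3966·(6.34/0.04970)·1.13²/(2·9.81) = 3.292 m
Δp = ρg·h_f = 912.0·9.81·3.292 = 29.46 kPa

Δp ≈ 29.5 kPa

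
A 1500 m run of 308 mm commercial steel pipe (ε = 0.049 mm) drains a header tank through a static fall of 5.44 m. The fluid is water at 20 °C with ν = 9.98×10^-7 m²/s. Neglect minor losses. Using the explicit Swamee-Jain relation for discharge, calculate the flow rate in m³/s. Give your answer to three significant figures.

Swamee-Jain (Type II): Q = -0.965·√(gD⁵h_f/L)·ln[ε/(3.7D) + √(3.17ν²L/(gD³h_f))]
√(gD⁵h_f/L) = √(9.81·0.308⁵·5.44/1500) = 0.009930
ε/(3.7D) = 4.30×10^-5; √(3.17ν²L/(gD³h_f)) = 5.51×10^-5
Q = -0.965·0.009930·ln(9.811×10^-5) = 0.08844 m³/s
Check: V = 1.19 m/s, Re = 3.66×10^5, f = 0.01561, h_f = 5.46 m ≈ 5.44 m ✓

Q ≈ 0.0884 m³/s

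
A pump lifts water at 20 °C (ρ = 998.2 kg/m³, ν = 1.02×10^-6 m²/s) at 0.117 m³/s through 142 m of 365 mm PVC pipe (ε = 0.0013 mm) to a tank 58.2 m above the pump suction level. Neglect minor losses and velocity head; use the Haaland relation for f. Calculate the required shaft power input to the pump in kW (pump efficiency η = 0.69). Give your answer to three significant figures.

P_shaft ≈ 97.2 kW

V = 4Q/(πD²) = 1.118 m/s; Re = 4.00×10^5; ε/D = 3.56×10^-6; f = 0.01363
h_f = f(L/D)V²/2g = 0.3380 m
Total head H = z + h_f = 58.2 + 0.3380 = 58.54 m
P_hyd = ρgQH = 998.2·9.81·0.117·58.54 = 67.07 kW
P_shaft = P_hyd/η = 67.07/0.69 = 97.20 kW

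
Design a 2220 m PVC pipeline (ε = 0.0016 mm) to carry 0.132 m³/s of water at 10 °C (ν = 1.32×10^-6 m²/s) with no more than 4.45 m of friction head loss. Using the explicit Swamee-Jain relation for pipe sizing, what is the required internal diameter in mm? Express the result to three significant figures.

D ≈ 406 mm

Swamee-Jain (Type III): D = 0.66·[ε^1.25·(LQ²/(gh_f))^4.75 + ν·Q^9.4·(L/(gh_f))^5.2]^0.04
LQ²/(gh_f) = 0.8861; L/(gh_f) = 50.85
Term 1 = ε^1.25·(…)^4.75 = 3.20×10^-8; Term 2 = ν·Q^9.4·(…)^5.2 = 5.33×10^-6
D = 0.66·(3.20×10^-8 + 5.33×10^-6)^0.04 = 0.4062 m = 406 mm
Check: V = 1.02 m/s, Re = 3.13×10^5, f = 0.01430, h_f = 4.14 m ≈ 4.45 m ✓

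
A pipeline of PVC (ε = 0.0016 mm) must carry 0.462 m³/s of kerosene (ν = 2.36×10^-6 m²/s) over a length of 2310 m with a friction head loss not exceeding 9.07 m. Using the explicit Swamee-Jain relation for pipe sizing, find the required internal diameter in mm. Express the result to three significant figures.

D ≈ 579 mm

Swamee-Jain (Type III): D = 0.66·[ε^1.25·(LQ²/(gh_f))^4.75 + ν·Q^9.4·(L/(gh_f))^5.2]^0.04
LQ²/(gh_f) = 5.541; L/(gh_f) = 25.96
Term 1 = ε^1.25·(…)^4.75 = 1.94×10^-4; Term 2 = ν·Q^9.4·(…)^5.2 = 0.0376
D = 0.66·(1.94×10^-4 + 0.0376)^0.04 = 0.5789 m = 579 mm
Check: V = 1.76 m/s, Re = 4.31×10^5, f = 0.01349, h_f = 8.45 m ≈ 9.07 m ✓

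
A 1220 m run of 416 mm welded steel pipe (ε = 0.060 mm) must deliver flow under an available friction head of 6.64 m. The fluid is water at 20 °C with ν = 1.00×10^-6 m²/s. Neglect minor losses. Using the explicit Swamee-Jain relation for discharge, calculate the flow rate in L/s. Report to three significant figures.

Q ≈ 239 L/s

Swamee-Jain (Type II): Q = -0.965·√(gD⁵h_f/L)·ln[ε/(3.7D) + √(3.17ν²L/(gD³h_f))]
√(gD⁵h_f/L) = √(9.81·0.416⁵·6.64/1220) = 0.02579
ε/(3.7D) = 3.90×10^-5; √(3.17ν²L/(gD³h_f)) = 2.87×10^-5
Q = -0.965·0.02579·ln(6.770×10^-5) = 0.2389 m³/s
Check: V = 1.76 m/s, Re = 7.31×10^5, f = 0.01445, h_f = 6.68 m ≈ 6.64 m ✓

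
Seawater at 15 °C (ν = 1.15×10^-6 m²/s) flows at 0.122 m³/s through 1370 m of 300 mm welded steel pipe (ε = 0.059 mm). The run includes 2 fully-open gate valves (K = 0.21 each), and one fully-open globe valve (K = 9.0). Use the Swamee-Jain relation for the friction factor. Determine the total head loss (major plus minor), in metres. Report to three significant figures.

H_L ≈ 12.3 m

V = 4Q/(πD²) = 1.726 m/s; V²/2g = 0.1518 m
Re = 4.50×10^5, ε/D = 1.97×10^-4 → f = 0.01563 (Swamee-Jain)
Major: h_f = f(L/D)·V²/2g = 0.01563·4567·0.1518 = 10.83 m
Minor: ΣK = 9.42; h_m = ΣK·V²/2g = 1.430 m
Total H_L = 10.83 + 1.430 = 12.26 m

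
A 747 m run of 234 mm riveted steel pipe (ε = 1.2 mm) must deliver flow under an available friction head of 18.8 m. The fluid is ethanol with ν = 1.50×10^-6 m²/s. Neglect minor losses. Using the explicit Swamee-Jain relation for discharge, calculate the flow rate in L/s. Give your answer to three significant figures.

Swamee-Jain (Type II): Q = -0.965·√(gD⁵h_f/L)·ln[ε/(3.7D) + √(3.17ν²L/(gD³h_f))]
√(gD⁵h_f/L) = √(9.81·0.234⁵·18.8/747) = 0.01316
ε/(3.7D) = 0.00139; √(3.17ν²L/(gD³h_f)) = 4.75×10^-5
Q = -0.965·0.01316·ln(0.001433) = 0.08316 m³/s
Check: V = 1.93 m/s, Re = 3.02×10^5, f = 0.03105, h_f = 18.9 m ≈ 18.8 m ✓

Q ≈ 83.2 L/s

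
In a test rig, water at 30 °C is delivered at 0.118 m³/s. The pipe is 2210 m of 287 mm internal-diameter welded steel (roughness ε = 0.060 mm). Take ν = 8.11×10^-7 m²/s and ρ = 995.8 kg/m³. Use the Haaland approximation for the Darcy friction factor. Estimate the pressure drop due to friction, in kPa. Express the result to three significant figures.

V = 4Q/(πD²) = 4·0.118/(π·0.287²) = 1.824 m/s
Re = VD/ν = 1.824·0.287/8.11×10^-7 = 6.45×10^5 → turbulent
ε/D = 0.060/287 = 2.09×10^-4
Haaland: f = 0.01508
h_f = f(L/D)V²/(2g) = 0.01508·(2210/0.287)·1.824²/(2·9.81) = 19.70 m
Δp = ρg·h_f = 995.8·9.81·19.70 = 192.4 kPa

Δp ≈ 192 kPa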